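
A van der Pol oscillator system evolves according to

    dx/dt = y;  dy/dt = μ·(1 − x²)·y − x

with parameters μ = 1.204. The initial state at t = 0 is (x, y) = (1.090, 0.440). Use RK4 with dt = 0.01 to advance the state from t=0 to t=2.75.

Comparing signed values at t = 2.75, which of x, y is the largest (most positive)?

t=0.000: state=(1.090, 0.440)
step 1 (dt=0.01): k1=(0.440, -1.190), k2=(0.434, -1.193), k3=(0.434, -1.193), k4=(0.428, -1.196); state += dt/6·(k1+2k2+2k3+k4)
t=0.010: state=(1.094, 0.428)
t=0.020: state=(1.099, 0.416)
t=0.030: state=(1.103, 0.404)
continuing one RK4 step at a time; state shown every 10 steps (Δt=0.1):
t=0.100: state=(1.128, 0.318)
t=0.200: state=(1.154, 0.195)
t=0.300: state=(1.167, 0.073)
t=0.400: state=(1.168, -0.044)
t=0.500: state=(1.158, -0.156)
t=0.600: state=(1.137, -0.263)
t=0.700: state=(1.106, -0.366)
t=0.800: state=(1.064, -0.465)
t=0.900: state=(1.013, -0.564)
t=1.000: state=(0.951, -0.665)
t=1.100: state=(0.880, -0.771)
t=1.200: state=(0.797, -0.884)
t=1.300: state=(0.702, -1.009)
t=1.400: state=(0.595, -1.149)
t=1.500: state=(0.472, -1.308)
t=1.600: state=(0.332, -1.489)
t=1.700: state=(0.173, -1.694)
t=1.800: state=(-0.007, -1.917)
t=1.900: state=(-0.210, -2.147)
t=2.000: state=(-0.436, -2.357)
t=2.100: state=(-0.680, -2.502)
t=2.200: state=(-0.932, -2.527)
t=2.300: state=(-1.180, -2.385)
t=2.400: state=(-1.404, -2.074)
t=2.500: state=(-1.590, -1.645)
t=2.600: state=(-1.732, -1.179)
t=2.700: state=(-1.827, -0.750)
t=2.750: state=(-1.860, -0.563)
compare at T: x=-1.860, y=-0.563

largest component: y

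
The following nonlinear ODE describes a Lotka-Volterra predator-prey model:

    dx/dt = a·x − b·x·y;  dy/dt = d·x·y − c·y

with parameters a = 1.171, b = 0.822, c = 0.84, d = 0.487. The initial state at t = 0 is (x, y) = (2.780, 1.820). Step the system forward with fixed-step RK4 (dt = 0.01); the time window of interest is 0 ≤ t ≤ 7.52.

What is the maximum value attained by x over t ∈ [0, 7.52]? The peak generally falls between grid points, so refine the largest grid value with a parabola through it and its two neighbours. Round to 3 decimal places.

max x = 2.976

t=0.000: state=(2.780, 1.820)
step 1 (dt=0.01): k1=(-0.904, 0.935), k2=(-0.913, 0.934), k3=(-0.913, 0.934), k4=(-0.922, 0.932); state += dt/6·(k1+2k2+2k3+k4)
t=0.010: state=(2.771, 1.829)
t=0.020: state=(2.762, 1.839)
t=0.030: state=(2.752, 1.848)
continuing one RK4 step at a time; state shown every 25 steps (Δt=0.25):
t=0.250: state=(2.505, 2.037)
t=0.500: state=(2.170, 2.195)
t=0.750: state=(1.835, 2.270)
t=1.000: state=(1.542, 2.259)
t=1.250: state=(1.309, 2.177)
t=1.500: state=(1.136, 2.046)
t=1.750: state=(1.015, 1.890)
t=2.000: state=(0.939, 1.725)
t=2.250: state=(0.897, 1.563)
t=2.500: state=(0.886, 1.412)
t=2.750: state=(0.901, 1.276)
t=3.000: state=(0.941, 1.156)
t=3.250: state=(1.005, 1.055)
t=3.500: state=(1.094, 0.971)
t=3.750: state=(1.209, 0.906)
t=4.000: state=(1.352, 0.858)
t=4.250: state=(1.525, 0.828)
t=4.500: state=(1.726, 0.818)
t=4.750: state=(1.953, 0.829)
t=5.000: state=(2.200, 0.865)
t=5.250: state=(2.453, 0.931)
t=5.500: state=(2.689, 1.033)
t=5.750: state=(2.874, 1.175)
t=6.000: state=(2.970, 1.361)
t=6.250: state=(2.942, 1.583)
t=6.500: state=(2.779, 1.821)
t=6.750: state=(2.504, 2.037)
t=7.000: state=(2.169, 2.196)
t=7.250: state=(1.834, 2.270)
t=7.500: state=(1.541, 2.259)
t=7.520: state=(1.520, 2.255)
largest grid value and its neighbours: x(6.070)=2.97580, x(6.080)=2.97580, x(6.090)=2.97559
parabola through these three points peaks at t≈6.075 with x≈2.97583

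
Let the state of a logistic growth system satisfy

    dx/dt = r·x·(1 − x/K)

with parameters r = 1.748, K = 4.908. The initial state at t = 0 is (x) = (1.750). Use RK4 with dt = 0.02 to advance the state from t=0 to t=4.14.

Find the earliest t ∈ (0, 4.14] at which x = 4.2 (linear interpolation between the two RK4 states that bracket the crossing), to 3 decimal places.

t=0.000: state=(1.750)
step 1 (dt=0.02): k1=(1.968), k2=(1.978), k3=(1.978), k4=(1.988); state += dt/6·(k1+2k2+2k3+k4)
t=0.020: state=(1.790)
t=0.040: state=(1.829)
t=0.060: state=(1.870)
continuing one RK4 step at a time; state shown every 10 steps (Δt=0.2):
t=0.200: state=(2.160)
t=0.400: state=(2.587)
t=0.600: state=(3.007)
t=0.800: state=(3.395)
t=1.000: state=(3.735)
t=1.200: state=(4.018)
t=1.340: state=(4.183)
next step: t=1.360: state=(4.204) — x has crossed 4.2
linear interpolation between t=1.340 (4.18262) and t=1.360 (4.20397) → t≈1.356

t = 1.356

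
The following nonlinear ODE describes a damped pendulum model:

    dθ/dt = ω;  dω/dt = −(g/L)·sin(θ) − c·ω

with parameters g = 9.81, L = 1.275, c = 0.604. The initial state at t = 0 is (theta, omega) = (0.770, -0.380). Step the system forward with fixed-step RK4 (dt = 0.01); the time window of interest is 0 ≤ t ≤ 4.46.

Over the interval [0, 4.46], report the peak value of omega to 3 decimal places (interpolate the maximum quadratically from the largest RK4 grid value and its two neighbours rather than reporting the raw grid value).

max omega = 1.271

t=0.000: state=(0.770, -0.380)
step 1 (dt=0.01): k1=(-0.380, -5.127), k2=(-0.406, -5.101), k3=(-0.406, -5.100), k4=(-0.431, -5.073); state += dt/6·(k1+2k2+2k3+k4)
t=0.010: state=(0.766, -0.431)
t=0.020: state=(0.761, -0.481)
t=0.030: state=(0.756, -0.531)
continuing one RK4 step at a time; state shown every 20 steps (Δt=0.2):
t=0.200: state=(0.600, -1.267)
t=0.400: state=(0.290, -1.751)
t=0.600: state=(-0.065, -1.708)
t=0.800: state=(-0.361, -1.192)
t=1.000: state=(-0.524, -0.417)
t=1.200: state=(-0.527, 0.374)
t=1.400: state=(-0.387, 0.982)
t=1.600: state=(-0.156, 1.261)
t=1.800: state=(0.092, 1.158)
t=2.000: state=(0.286, 0.742)
t=2.200: state=(0.378, 0.171)
t=2.400: state=(0.356, -0.381)
t=2.600: state=(0.237, -0.768)
t=2.800: state=(0.066, -0.899)
t=3.000: state=(-0.105, -0.763)
t=3.200: state=(-0.226, -0.428)
t=3.400: state=(-0.270, -0.012)
t=3.600: state=(-0.234, 0.359)
t=3.800: state=(-0.136, 0.589)
t=4.000: state=(-0.011, 0.628)
t=4.200: state=(0.103, 0.485)
t=4.400: state=(0.175, 0.223)
t=4.460: state=(0.185, 0.133)
largest grid value and its neighbours: omega(1.630)=1.26998, omega(1.640)=1.27090, omega(1.650)=1.27084
parabola through these three points peaks at t≈1.644 with omega≈1.27099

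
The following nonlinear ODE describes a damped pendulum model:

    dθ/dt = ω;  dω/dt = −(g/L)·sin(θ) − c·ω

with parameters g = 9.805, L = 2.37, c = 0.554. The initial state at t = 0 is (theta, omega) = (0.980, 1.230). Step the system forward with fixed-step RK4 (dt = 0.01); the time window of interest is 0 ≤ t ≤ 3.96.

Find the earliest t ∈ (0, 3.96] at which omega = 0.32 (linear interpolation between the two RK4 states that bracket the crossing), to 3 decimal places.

t=0.000: state=(0.980, 1.230)
step 1 (dt=0.01): k1=(1.230, -4.117), k2=(1.209, -4.120), k3=(1.209, -4.120), k4=(1.189, -4.122); state += dt/6·(k1+2k2+2k3+k4)
t=0.010: state=(0.992, 1.189)
t=0.020: state=(1.004, 1.148)
t=0.030: state=(1.015, 1.106)
continuing one RK4 step at a time; state shown every 20 steps (Δt=0.2):
t=0.200: state=(1.144, 0.412)
t=0.220: state=(1.151, 0.333)
next step: t=0.230: state=(1.154, 0.293) — omega has crossed 0.32
linear interpolation between t=0.220 (0.33251) and t=0.230 (0.29297) → t≈0.223

t = 0.223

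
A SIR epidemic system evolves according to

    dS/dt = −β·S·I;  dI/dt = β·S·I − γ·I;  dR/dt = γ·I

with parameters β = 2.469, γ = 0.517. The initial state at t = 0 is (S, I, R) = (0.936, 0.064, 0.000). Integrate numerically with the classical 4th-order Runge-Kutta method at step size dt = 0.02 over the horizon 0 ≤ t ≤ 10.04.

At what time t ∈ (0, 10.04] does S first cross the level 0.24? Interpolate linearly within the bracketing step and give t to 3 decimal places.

t=0.000: state=(0.936, 0.064, 0.000)
step 1 (dt=0.02): k1=(-0.148, 0.115, 0.033), k2=(-0.150, 0.117, 0.034), k3=(-0.150, 0.117, 0.034), k4=(-0.153, 0.119, 0.034); state += dt/6·(k1+2k2+2k3+k4)
t=0.020: state=(0.933, 0.066, 0.001)
t=0.040: state=(0.930, 0.069, 0.001)
t=0.060: state=(0.927, 0.071, 0.002)
continuing one RK4 step at a time; state shown every 25 steps (Δt=0.5):
t=0.500: state=(0.826, 0.148, 0.026)
t=1.000: state=(0.635, 0.283, 0.081)
t=1.500: state=(0.410, 0.417, 0.173)
t=1.960: state=(0.246, 0.474, 0.280)
next step: t=1.980: state=(0.240, 0.475, 0.285) — S has crossed 0.24
linear interpolation between t=1.960 (0.24564) and t=1.980 (0.23995) → t≈1.980

t = 1.980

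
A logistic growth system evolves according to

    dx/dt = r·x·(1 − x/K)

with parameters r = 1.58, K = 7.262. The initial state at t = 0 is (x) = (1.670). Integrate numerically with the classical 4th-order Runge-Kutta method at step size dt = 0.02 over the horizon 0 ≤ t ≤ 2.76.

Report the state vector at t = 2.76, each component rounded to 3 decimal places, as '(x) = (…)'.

(x) = (6.964)

t=0.000: state=(1.670)
step 1 (dt=0.02): k1=(2.032), k2=(2.049), k3=(2.049), k4=(2.066); state += dt/6·(k1+2k2+2k3+k4)
t=0.020: state=(1.711)
t=0.040: state=(1.753)
t=0.060: state=(1.795)
continuing one RK4 step at a time; state shown every 5 steps (Δt=0.1):
t=0.100: state=(1.882)
t=0.200: state=(2.110)
t=0.300: state=(2.354)
t=0.400: state=(2.612)
t=0.500: state=(2.882)
t=0.600: state=(3.161)
t=0.700: state=(3.445)
t=0.800: state=(3.732)
t=0.900: state=(4.017)
t=1.000: state=(4.298)
t=1.100: state=(4.570)
t=1.200: state=(4.832)
t=1.300: state=(5.081)
t=1.400: state=(5.314)
t=1.500: state=(5.531)
t=1.600: state=(5.730)
t=1.700: state=(5.913)
t=1.800: state=(6.078)
t=1.900: state=(6.226)
t=2.000: state=(6.359)
t=2.100: state=(6.476)
t=2.200: state=(6.580)
t=2.300: state=(6.672)
t=2.400: state=(6.752)
t=2.500: state=(6.822)
t=2.600: state=(6.883)
t=2.700: state=(6.936)
t=2.760: state=(6.964)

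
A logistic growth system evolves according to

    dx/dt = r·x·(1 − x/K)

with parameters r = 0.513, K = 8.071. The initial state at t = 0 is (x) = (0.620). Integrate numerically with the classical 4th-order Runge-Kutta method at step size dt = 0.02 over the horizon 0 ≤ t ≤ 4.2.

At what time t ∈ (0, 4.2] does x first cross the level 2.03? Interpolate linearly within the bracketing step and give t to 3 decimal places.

t=0.000: state=(0.620)
step 1 (dt=0.02): k1=(0.294), k2=(0.295), k3=(0.295), k4=(0.296); state += dt/6·(k1+2k2+2k3+k4)
t=0.020: state=(0.626)
t=0.040: state=(0.632)
t=0.060: state=(0.638)
continuing one RK4 step at a time; state shown every 10 steps (Δt=0.2):
t=0.200: state=(0.681)
t=0.400: state=(0.748)
t=0.600: state=(0.821)
t=0.800: state=(0.900)
t=1.000: state=(0.985)
t=1.200: state=(1.077)
t=1.400: state=(1.176)
t=1.600: state=(1.283)
t=1.800: state=(1.398)
t=2.000: state=(1.521)
t=2.200: state=(1.651)
t=2.400: state=(1.790)
t=2.600: state=(1.937)
t=2.720: state=(2.029)
next step: t=2.740: state=(2.045) — x has crossed 2.03
linear interpolation between t=2.720 (2.02926) and t=2.740 (2.04488) → t≈2.721

t = 2.721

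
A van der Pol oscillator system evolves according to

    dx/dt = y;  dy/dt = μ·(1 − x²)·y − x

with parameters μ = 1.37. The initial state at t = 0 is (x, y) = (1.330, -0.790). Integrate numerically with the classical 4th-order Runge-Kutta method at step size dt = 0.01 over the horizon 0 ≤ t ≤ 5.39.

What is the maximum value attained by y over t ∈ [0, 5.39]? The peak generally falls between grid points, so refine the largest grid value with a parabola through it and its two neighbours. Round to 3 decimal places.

max y = 3.076

t=0.000: state=(1.330, -0.790)
step 1 (dt=0.01): k1=(-0.790, -0.498), k2=(-0.792, -0.503), k3=(-0.793, -0.503), k4=(-0.795, -0.507); state += dt/6·(k1+2k2+2k3+k4)
t=0.010: state=(1.322, -0.795)
t=0.020: state=(1.314, -0.800)
t=0.030: state=(1.306, -0.805)
continuing one RK4 step at a time; state shown every 20 steps (Δt=0.2):
t=0.200: state=(1.161, -0.911)
t=0.400: state=(0.962, -1.089)
t=0.600: state=(0.719, -1.353)
t=0.800: state=(0.412, -1.751)
t=1.000: state=(0.007, -2.317)
t=1.200: state=(-0.519, -2.926)
t=1.400: state=(-1.128, -3.004)
t=1.600: state=(-1.648, -2.048)
t=1.800: state=(-1.930, -0.831)
t=2.000: state=(-2.015, -0.100)
t=2.200: state=(-1.997, 0.230)
t=2.400: state=(-1.935, 0.378)
t=2.600: state=(-1.850, 0.459)
t=2.800: state=(-1.752, 0.518)
t=3.000: state=(-1.643, 0.576)
t=3.200: state=(-1.522, 0.642)
t=3.400: state=(-1.385, 0.725)
t=3.600: state=(-1.230, 0.835)
t=3.800: state=(-1.048, 0.989)
t=4.000: state=(-0.830, 1.211)
t=4.200: state=(-0.557, 1.543)
t=4.400: state=(-0.202, 2.032)
t=4.600: state=(0.266, 2.656)
t=4.800: state=(0.848, 3.074)
t=5.000: state=(1.432, 2.581)
t=5.200: state=(1.828, 1.345)
t=5.390: state=(1.987, 0.406)
largest grid value and its neighbours: y(4.800)=3.07363, y(4.810)=3.07573, y(4.820)=3.07524
parabola through these three points peaks at t≈4.813 with y≈3.07585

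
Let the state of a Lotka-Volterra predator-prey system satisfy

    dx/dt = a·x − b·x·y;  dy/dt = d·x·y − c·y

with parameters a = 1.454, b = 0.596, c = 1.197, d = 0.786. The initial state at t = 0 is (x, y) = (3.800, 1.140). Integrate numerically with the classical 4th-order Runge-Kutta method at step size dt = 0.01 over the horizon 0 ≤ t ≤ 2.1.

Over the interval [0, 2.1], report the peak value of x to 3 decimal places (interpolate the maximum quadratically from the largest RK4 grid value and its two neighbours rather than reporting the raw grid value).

max x = 4.469

t=0.000: state=(3.800, 1.140)
step 1 (dt=0.01): k1=(2.943, 2.040), k2=(2.932, 2.072), k3=(2.931, 2.072), k4=(2.919, 2.104); state += dt/6·(k1+2k2+2k3+k4)
t=0.010: state=(3.829, 1.161)
t=0.020: state=(3.858, 1.182)
t=0.030: state=(3.887, 1.204)
continuing one RK4 step at a time; state shown every 10 steps (Δt=0.1):
t=0.100: state=(4.078, 1.379)
t=0.200: state=(4.305, 1.701)
t=0.300: state=(4.444, 2.130)
t=0.400: state=(4.456, 2.684)
t=0.500: state=(4.306, 3.364)
t=0.600: state=(3.983, 4.138)
t=0.700: state=(3.515, 4.933)
t=0.800: state=(2.964, 5.647)
t=0.900: state=(2.407, 6.186)
t=1.000: state=(1.905, 6.499)
t=1.100: state=(1.490, 6.584)
t=1.200: state=(1.167, 6.481)
t=1.300: state=(0.923, 6.239)
t=1.400: state=(0.743, 5.907)
t=1.500: state=(0.611, 5.526)
t=1.600: state=(0.515, 5.123)
t=1.700: state=(0.444, 4.719)
t=1.800: state=(0.392, 4.326)
t=1.900: state=(0.354, 3.952)
t=2.000: state=(0.327, 3.601)
t=2.100: state=(0.308, 3.276)
largest grid value and its neighbours: x(0.350)=4.46829, x(0.360)=4.46884, x(0.370)=4.46789
parabola through these three points peaks at t≈0.359 with x≈4.46886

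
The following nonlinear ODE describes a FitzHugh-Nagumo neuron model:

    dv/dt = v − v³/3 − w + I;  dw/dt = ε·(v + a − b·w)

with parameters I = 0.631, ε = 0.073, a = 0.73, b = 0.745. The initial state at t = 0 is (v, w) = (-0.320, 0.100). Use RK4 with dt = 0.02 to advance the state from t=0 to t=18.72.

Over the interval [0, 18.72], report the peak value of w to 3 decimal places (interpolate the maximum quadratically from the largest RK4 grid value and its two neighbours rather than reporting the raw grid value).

max w = 1.515

t=0.000: state=(-0.320, 0.100)
step 1 (dt=0.02): k1=(0.222, 0.024), k2=(0.224, 0.025), k3=(0.224, 0.025), k4=(0.225, 0.025); state += dt/6·(k1+2k2+2k3+k4)
t=0.020: state=(-0.316, 0.100)
t=0.040: state=(-0.311, 0.101)
t=0.060: state=(-0.306, 0.101)
continuing one RK4 step at a time; state shown every 50 steps (Δt=1):
t=1.000: state=(0.028, 0.135)
t=2.000: state=(0.836, 0.207)
t=3.000: state=(1.673, 0.342)
t=4.000: state=(1.801, 0.501)
t=5.000: state=(1.753, 0.653)
t=6.000: state=(1.685, 0.792)
t=7.000: state=(1.613, 0.919)
t=8.000: state=(1.537, 1.035)
t=9.000: state=(1.458, 1.138)
t=10.000: state=(1.373, 1.230)
t=11.000: state=(1.279, 1.311)
t=12.000: state=(1.173, 1.381)
t=13.000: state=(1.046, 1.439)
t=14.000: state=(0.878, 1.483)
t=15.000: state=(0.620, 1.510)
t=16.000: state=(0.108, 1.510)
t=17.000: state=(-1.092, 1.452)
t=18.000: state=(-1.933, 1.311)
t=18.720: state=(-1.973, 1.197)
largest grid value and its neighbours: w(15.520)=1.51491, w(15.540)=1.51492, w(15.560)=1.51491
parabola through these three points peaks at t≈15.536 with w≈1.51492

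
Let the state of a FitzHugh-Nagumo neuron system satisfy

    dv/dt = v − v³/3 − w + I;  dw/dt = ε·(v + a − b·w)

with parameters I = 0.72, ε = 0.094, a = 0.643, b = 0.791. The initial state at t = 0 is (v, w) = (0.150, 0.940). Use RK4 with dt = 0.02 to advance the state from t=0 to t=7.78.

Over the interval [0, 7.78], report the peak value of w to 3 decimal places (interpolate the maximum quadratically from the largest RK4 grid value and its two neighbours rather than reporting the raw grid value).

t=0.000: state=(0.150, 0.940)
step 1 (dt=0.02): k1=(-0.071, 0.005), k2=(-0.072, 0.005), k3=(-0.072, 0.005), k4=(-0.073, 0.005); state += dt/6·(k1+2k2+2k3+k4)
t=0.020: state=(0.149, 0.940)
t=0.040: state=(0.147, 0.940)
t=0.060: state=(0.146, 0.940)
continuing one RK4 step at a time; state shown every 25 steps (Δt=0.5):
t=0.500: state=(0.104, 0.941)
t=1.000: state=(0.027, 0.940)
t=1.500: state=(-0.096, 0.934)
t=2.000: state=(-0.292, 0.921)
t=2.500: state=(-0.587, 0.897)
t=3.000: state=(-0.971, 0.858)
t=3.500: state=(-1.340, 0.803)
t=4.000: state=(-1.568, 0.735)
t=4.500: state=(-1.657, 0.663)
t=5.000: state=(-1.671, 0.592)
t=5.500: state=(-1.654, 0.523)
t=6.000: state=(-1.624, 0.458)
t=6.500: state=(-1.589, 0.397)
t=7.000: state=(-1.552, 0.340)
t=7.500: state=(-1.514, 0.286)
t=7.780: state=(-1.493, 0.258)
largest grid value and its neighbours: w(0.500)=0.94129, w(0.520)=0.94130, w(0.540)=0.94129
parabola through these three points peaks at t≈0.517 with w≈0.94130

max w = 0.941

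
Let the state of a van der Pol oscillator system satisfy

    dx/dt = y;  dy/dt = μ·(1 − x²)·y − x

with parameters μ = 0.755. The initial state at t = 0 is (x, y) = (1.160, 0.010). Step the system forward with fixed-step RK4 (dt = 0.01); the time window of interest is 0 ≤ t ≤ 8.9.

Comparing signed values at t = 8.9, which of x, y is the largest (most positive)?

largest component: y

t=0.000: state=(1.160, 0.010)
step 1 (dt=0.01): k1=(0.010, -1.163), k2=(0.004, -1.161), k3=(0.004, -1.161), k4=(-0.002, -1.160); state += dt/6·(k1+2k2+2k3+k4)
t=0.010: state=(1.160, -0.002)
t=0.020: state=(1.160, -0.013)
t=0.030: state=(1.160, -0.025)
continuing one RK4 step at a time; state shown every 50 steps (Δt=0.5):
t=0.500: state=(1.027, -0.528)
t=1.000: state=(0.637, -1.042)
t=1.500: state=(-0.032, -1.646)
t=2.000: state=(-0.957, -1.881)
t=2.500: state=(-1.667, -0.793)
t=3.000: state=(-1.773, 0.246)
t=3.500: state=(-1.514, 0.744)
t=4.000: state=(-1.042, 1.159)
t=4.500: state=(-0.319, 1.782)
t=5.000: state=(0.750, 2.380)
t=5.500: state=(1.743, 1.255)
t=6.000: state=(1.977, -0.138)
t=6.500: state=(1.756, -0.667)
t=7.000: state=(1.338, -1.004)
t=7.500: state=(0.727, -1.486)
t=8.000: state=(-0.197, -2.233)
t=8.500: state=(-1.367, -2.081)
t=8.900: state=(-1.925, -0.673)
compare at T: x=-1.925, y=-0.673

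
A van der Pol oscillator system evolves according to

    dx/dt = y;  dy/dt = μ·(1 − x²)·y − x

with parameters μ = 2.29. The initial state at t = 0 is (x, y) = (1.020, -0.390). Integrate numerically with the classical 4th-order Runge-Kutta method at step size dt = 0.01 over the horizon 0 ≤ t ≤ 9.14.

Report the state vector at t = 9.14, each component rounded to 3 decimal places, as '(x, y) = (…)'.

t=0.000: state=(1.020, -0.390)
step 1 (dt=0.01): k1=(-0.390, -0.984), k2=(-0.395, -0.985), k3=(-0.395, -0.985), k4=(-0.400, -0.986); state += dt/6·(k1+2k2+2k3+k4)
t=0.010: state=(1.016, -0.400)
t=0.020: state=(1.012, -0.410)
t=0.030: state=(1.008, -0.420)
continuing one RK4 step at a time; state shown every 50 steps (Δt=0.5):
t=0.500: state=(0.683, -1.034)
t=1.000: state=(-0.231, -3.029)
t=1.500: state=(-1.832, -1.460)
t=2.000: state=(-1.952, 0.230)
t=2.500: state=(-1.807, 0.327)
t=3.000: state=(-1.629, 0.390)
t=3.500: state=(-1.410, 0.495)
t=4.000: state=(-1.114, 0.724)
t=4.500: state=(-0.612, 1.439)
t=5.000: state=(0.666, 4.008)
t=5.500: state=(1.995, 0.457)
t=6.000: state=(1.954, -0.271)
t=6.500: state=(1.802, -0.330)
t=7.000: state=(1.623, -0.392)
t=7.500: state=(1.402, -0.500)
t=8.000: state=(1.103, -0.735)
t=8.500: state=(0.590, -1.481)
t=9.000: state=(-0.729, -4.071)
t=9.140: state=(-1.302, -3.852)

(x, y) = (-1.302, -3.852)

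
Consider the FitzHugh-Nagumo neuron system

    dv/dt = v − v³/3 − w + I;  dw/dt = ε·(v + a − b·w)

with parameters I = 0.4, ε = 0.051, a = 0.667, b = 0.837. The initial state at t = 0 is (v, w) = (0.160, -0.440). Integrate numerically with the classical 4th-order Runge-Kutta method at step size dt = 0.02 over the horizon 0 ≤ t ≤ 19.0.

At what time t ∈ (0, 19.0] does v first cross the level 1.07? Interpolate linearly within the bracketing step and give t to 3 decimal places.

t=0.000: state=(0.160, -0.440)
step 1 (dt=0.02): k1=(0.999, 0.061), k2=(1.008, 0.061), k3=(1.008, 0.061), k4=(1.017, 0.062); state += dt/6·(k1+2k2+2k3+k4)
t=0.020: state=(0.180, -0.439)
t=0.040: state=(0.201, -0.438)
t=0.060: state=(0.222, -0.436)
t=0.700: state=(1.063, -0.383)
next step: t=0.720: state=(1.091, -0.381) — v has crossed 1.07
linear interpolation between t=0.700 (1.06255) and t=0.720 (1.09140) → t≈0.705

t = 0.705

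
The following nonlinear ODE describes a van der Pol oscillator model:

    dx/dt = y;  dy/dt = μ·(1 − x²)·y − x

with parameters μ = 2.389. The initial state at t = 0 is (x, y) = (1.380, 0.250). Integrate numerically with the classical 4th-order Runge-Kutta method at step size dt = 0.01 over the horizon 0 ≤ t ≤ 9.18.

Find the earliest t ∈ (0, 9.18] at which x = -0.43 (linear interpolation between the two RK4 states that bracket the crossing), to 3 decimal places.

t = 1.925

t=0.000: state=(1.380, 0.250)
step 1 (dt=0.01): k1=(0.250, -1.920), k2=(0.240, -1.903), k3=(0.240, -1.903), k4=(0.231, -1.885); state += dt/6·(k1+2k2+2k3+k4)
t=0.010: state=(1.382, 0.231)
t=0.020: state=(1.385, 0.212)
t=0.030: state=(1.387, 0.194)
continuing one RK4 step at a time; state shown every 50 steps (Δt=0.5):
t=0.500: state=(1.331, -0.342)
t=1.000: state=(1.079, -0.676)
t=1.500: state=(0.590, -1.440)
t=1.920: state=(-0.411, -3.683)
next step: t=1.930: state=(-0.448, -3.751) — x has crossed -0.43
linear interpolation between t=1.920 (-0.41062) and t=1.930 (-0.44778) → t≈1.925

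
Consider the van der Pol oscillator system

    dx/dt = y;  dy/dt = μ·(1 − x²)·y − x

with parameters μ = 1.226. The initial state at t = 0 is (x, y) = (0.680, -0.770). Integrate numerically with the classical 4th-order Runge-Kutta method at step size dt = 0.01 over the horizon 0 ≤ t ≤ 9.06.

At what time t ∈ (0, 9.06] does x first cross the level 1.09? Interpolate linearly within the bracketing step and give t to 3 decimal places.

t = 4.264

t=0.000: state=(0.680, -0.770)
step 1 (dt=0.01): k1=(-0.770, -1.188), k2=(-0.776, -1.193), k3=(-0.776, -1.193), k4=(-0.782, -1.198); state += dt/6·(k1+2k2+2k3+k4)
t=0.010: state=(0.672, -0.782)
t=0.020: state=(0.664, -0.794)
t=0.030: state=(0.656, -0.806)
continuing one RK4 step at a time; state shown every 50 steps (Δt=0.5):
t=0.500: state=(0.118, -1.547)
t=1.000: state=(-0.892, -2.318)
t=1.500: state=(-1.746, -0.788)
t=2.000: state=(-1.810, 0.294)
t=2.500: state=(-1.575, 0.607)
t=3.000: state=(-1.207, 0.882)
t=3.500: state=(-0.648, 1.435)
t=4.000: state=(0.344, 2.625)
t=4.260: state=(1.079, 2.845)
next step: t=4.270: state=(1.107, 2.828) — x has crossed 1.09
linear interpolation between t=4.260 (1.07878) and t=4.270 (1.10715) → t≈4.264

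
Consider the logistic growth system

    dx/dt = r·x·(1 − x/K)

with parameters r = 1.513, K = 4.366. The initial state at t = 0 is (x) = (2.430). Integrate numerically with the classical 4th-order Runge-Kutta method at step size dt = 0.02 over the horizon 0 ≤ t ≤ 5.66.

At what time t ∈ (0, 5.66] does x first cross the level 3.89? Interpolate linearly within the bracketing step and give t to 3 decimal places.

t = 1.238

t=0.000: state=(2.430)
step 1 (dt=0.02): k1=(1.630), k2=(1.627), k3=(1.627), k4=(1.624); state += dt/6·(k1+2k2+2k3+k4)
t=0.020: state=(2.463)
t=0.040: state=(2.495)
t=0.060: state=(2.527)
continuing one RK4 step at a time; state shown every 10 steps (Δt=0.2):
t=0.200: state=(2.748)
t=0.400: state=(3.043)
t=0.600: state=(3.304)
t=0.800: state=(3.528)
t=1.000: state=(3.714)
t=1.200: state=(3.865)
t=1.220: state=(3.878)
next step: t=1.240: state=(3.891) — x has crossed 3.89
linear interpolation between t=1.220 (3.87816) and t=1.240 (3.89112) → t≈1.238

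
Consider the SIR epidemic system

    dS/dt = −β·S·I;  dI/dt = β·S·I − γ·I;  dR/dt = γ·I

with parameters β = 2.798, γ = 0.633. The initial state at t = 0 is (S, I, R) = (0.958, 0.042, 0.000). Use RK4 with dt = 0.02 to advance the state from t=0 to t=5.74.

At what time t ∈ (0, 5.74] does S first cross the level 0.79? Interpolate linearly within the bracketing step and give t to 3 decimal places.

t = 0.741

t=0.000: state=(0.958, 0.042, 0.000)
step 1 (dt=0.02): k1=(-0.113, 0.086, 0.027), k2=(-0.115, 0.088, 0.027), k3=(-0.115, 0.088, 0.027), k4=(-0.117, 0.089, 0.028); state += dt/6·(k1+2k2+2k3+k4)
t=0.020: state=(0.956, 0.044, 0.001)
t=0.040: state=(0.953, 0.046, 0.001)
t=0.060: state=(0.951, 0.047, 0.002)
continuing one RK4 step at a time; state shown every 10 steps (Δt=0.2):
t=0.200: state=(0.931, 0.063, 0.007)
t=0.400: state=(0.892, 0.092, 0.016)
t=0.600: state=(0.838, 0.132, 0.030)
t=0.740: state=(0.790, 0.166, 0.043)
next step: t=0.760: state=(0.783, 0.171, 0.046) — S has crossed 0.79
linear interpolation between t=0.740 (0.79043) and t=0.760 (0.78300) → t≈0.741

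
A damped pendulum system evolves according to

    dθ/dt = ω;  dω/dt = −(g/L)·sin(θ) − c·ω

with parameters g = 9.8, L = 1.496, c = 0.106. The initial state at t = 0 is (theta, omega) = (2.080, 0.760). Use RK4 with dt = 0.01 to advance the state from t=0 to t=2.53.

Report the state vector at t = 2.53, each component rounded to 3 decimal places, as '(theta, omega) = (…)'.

(theta, omega) = (-0.207, 3.998)

t=0.000: state=(2.080, 0.760)
step 1 (dt=0.01): k1=(0.760, -5.800), k2=(0.731, -5.785), k3=(0.731, -5.786), k4=(0.702, -5.771); state += dt/6·(k1+2k2+2k3+k4)
t=0.010: state=(2.087, 0.702)
t=0.020: state=(2.094, 0.645)
t=0.030: state=(2.100, 0.587)
continuing one RK4 step at a time; state shown every 10 steps (Δt=0.1):
t=0.100: state=(2.127, 0.192)
t=0.200: state=(2.119, -0.363)
t=0.300: state=(2.055, -0.924)
t=0.400: state=(1.933, -1.507)
t=0.500: state=(1.752, -2.117)
t=0.600: state=(1.509, -2.743)
t=0.700: state=(1.204, -3.349)
t=0.800: state=(0.842, -3.869)
t=0.900: state=(0.436, -4.215)
t=1.000: state=(0.008, -4.314)
t=1.100: state=(-0.417, -4.135)
t=1.200: state=(-0.811, -3.717)
t=1.300: state=(-1.155, -3.136)
t=1.400: state=(-1.436, -2.477)
t=1.500: state=(-1.650, -1.801)
t=1.600: state=(-1.797, -1.139)
t=1.700: state=(-1.878, -0.499)
t=1.800: state=(-1.897, 0.124)
t=1.900: state=(-1.854, 0.743)
t=2.000: state=(-1.748, 1.369)
t=2.100: state=(-1.580, 2.002)
t=2.200: state=(-1.348, 2.628)
t=2.300: state=(-1.056, 3.207)
t=2.400: state=(-0.710, 3.675)
t=2.500: state=(-0.327, 3.959)
t=2.530: state=(-0.207, 3.998)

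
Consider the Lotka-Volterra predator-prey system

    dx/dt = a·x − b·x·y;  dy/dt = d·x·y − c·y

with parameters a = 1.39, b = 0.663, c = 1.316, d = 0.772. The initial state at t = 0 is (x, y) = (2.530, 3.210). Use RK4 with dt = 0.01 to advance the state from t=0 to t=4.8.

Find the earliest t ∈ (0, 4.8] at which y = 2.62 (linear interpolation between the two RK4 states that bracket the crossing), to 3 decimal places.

t = 1.268

t=0.000: state=(2.530, 3.210)
step 1 (dt=0.01): k1=(-1.868, 2.045), k2=(-1.878, 2.029), k3=(-1.878, 2.028), k4=(-1.888, 2.011); state += dt/6·(k1+2k2+2k3+k4)
t=0.010: state=(2.511, 3.230)
t=0.020: state=(2.492, 3.250)
t=0.030: state=(2.473, 3.270)
continuing one RK4 step at a time; state shown every 20 steps (Δt=0.2):
t=0.200: state=(2.132, 3.537)
t=0.400: state=(1.742, 3.664)
t=0.600: state=(1.419, 3.591)
t=0.800: state=(1.180, 3.370)
t=1.000: state=(1.016, 3.066)
t=1.200: state=(0.913, 2.733)
t=1.260: state=(0.892, 2.633)
next step: t=1.270: state=(0.889, 2.617) — y has crossed 2.62
linear interpolation between t=1.260 (2.63320) and t=1.270 (2.61670) → t≈1.268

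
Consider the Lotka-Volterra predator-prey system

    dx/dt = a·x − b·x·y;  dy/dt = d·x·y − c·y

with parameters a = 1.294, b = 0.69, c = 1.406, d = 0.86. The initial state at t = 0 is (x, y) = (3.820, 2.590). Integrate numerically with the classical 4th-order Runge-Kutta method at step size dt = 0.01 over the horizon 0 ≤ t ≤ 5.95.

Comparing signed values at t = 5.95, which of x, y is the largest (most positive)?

largest component: y

t=0.000: state=(3.820, 2.590)
step 1 (dt=0.01): k1=(-1.884, 4.867), k2=(-1.943, 4.892), k3=(-1.943, 4.891), k4=(-2.002, 4.915); state += dt/6·(k1+2k2+2k3+k4)
t=0.010: state=(3.801, 2.639)
t=0.020: state=(3.780, 2.688)
t=0.030: state=(3.758, 2.738)
continuing one RK4 step at a time; state shown every 20 steps (Δt=0.2):
t=0.200: state=(3.228, 3.605)
t=0.400: state=(2.392, 4.417)
t=0.600: state=(1.641, 4.703)
t=0.800: state=(1.122, 4.487)
t=1.000: state=(0.808, 3.989)
t=1.200: state=(0.629, 3.403)
t=1.400: state=(0.530, 2.835)
t=1.600: state=(0.481, 2.333)
t=1.800: state=(0.465, 1.910)
t=2.000: state=(0.475, 1.563)
t=2.200: state=(0.506, 1.283)
t=2.400: state=(0.558, 1.061)
t=2.600: state=(0.632, 0.887)
t=2.800: state=(0.731, 0.752)
t=3.000: state=(0.860, 0.651)
t=3.200: state=(1.024, 0.577)
t=3.400: state=(1.229, 0.529)
t=3.600: state=(1.483, 0.504)
t=3.800: state=(1.793, 0.503)
t=4.000: state=(2.163, 0.534)
t=4.200: state=(2.591, 0.606)
t=4.400: state=(3.061, 0.743)
t=4.600: state=(3.524, 0.989)
t=4.800: state=(3.878, 1.415)
t=5.000: state=(3.953, 2.106)
t=5.200: state=(3.593, 3.062)
t=5.400: state=(2.846, 4.036)
t=5.600: state=(2.016, 4.623)
t=5.800: state=(1.369, 4.652)
t=5.950: state=(1.039, 4.395)
compare at T: x=1.039, y=4.395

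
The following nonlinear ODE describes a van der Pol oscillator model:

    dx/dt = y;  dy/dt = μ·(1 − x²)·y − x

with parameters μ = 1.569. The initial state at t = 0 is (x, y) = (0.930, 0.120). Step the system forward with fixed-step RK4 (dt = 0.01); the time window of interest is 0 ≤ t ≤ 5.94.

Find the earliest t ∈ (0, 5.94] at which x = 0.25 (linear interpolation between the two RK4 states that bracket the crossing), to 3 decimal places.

t = 1.252

t=0.000: state=(0.930, 0.120)
step 1 (dt=0.01): k1=(0.120, -0.905), k2=(0.115, -0.906), k3=(0.115, -0.906), k4=(0.111, -0.908); state += dt/6·(k1+2k2+2k3+k4)
t=0.010: state=(0.931, 0.111)
t=0.020: state=(0.932, 0.102)
t=0.030: state=(0.933, 0.093)
continuing one RK4 step at a time; state shown every 20 steps (Δt=0.2):
t=0.200: state=(0.936, -0.066)
t=0.400: state=(0.903, -0.258)
t=0.600: state=(0.832, -0.460)
t=0.800: state=(0.717, -0.687)
t=1.000: state=(0.553, -0.969)
t=1.200: state=(0.323, -1.347)
t=1.250: state=(0.253, -1.462)
next step: t=1.260: state=(0.239, -1.487) — x has crossed 0.25
linear interpolation between t=1.250 (0.25325) and t=1.260 (0.23850) → t≈1.252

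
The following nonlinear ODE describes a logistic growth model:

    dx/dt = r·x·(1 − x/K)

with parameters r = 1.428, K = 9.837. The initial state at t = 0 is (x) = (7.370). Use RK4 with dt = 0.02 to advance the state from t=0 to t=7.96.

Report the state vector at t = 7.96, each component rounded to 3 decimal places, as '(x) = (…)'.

(x) = (9.837)

t=0.000: state=(7.370)
step 1 (dt=0.02): k1=(2.639), k2=(2.620), k3=(2.621), k4=(2.602); state += dt/6·(k1+2k2+2k3+k4)
t=0.020: state=(7.422)
t=0.040: state=(7.474)
t=0.060: state=(7.525)
continuing one RK4 step at a time; state shown every 25 steps (Δt=0.5):
t=0.500: state=(8.452)
t=1.000: state=(9.106)
t=1.500: state=(9.465)
t=2.000: state=(9.651)
t=2.500: state=(9.745)
t=3.000: state=(9.792)
t=3.500: state=(9.815)
t=4.000: state=(9.826)
t=4.500: state=(9.832)
t=5.000: state=(9.834)
t=5.500: state=(9.836)
t=6.000: state=(9.836)
t=6.500: state=(9.837)
t=7.000: state=(9.837)
t=7.500: state=(9.837)
t=7.960: state=(9.837)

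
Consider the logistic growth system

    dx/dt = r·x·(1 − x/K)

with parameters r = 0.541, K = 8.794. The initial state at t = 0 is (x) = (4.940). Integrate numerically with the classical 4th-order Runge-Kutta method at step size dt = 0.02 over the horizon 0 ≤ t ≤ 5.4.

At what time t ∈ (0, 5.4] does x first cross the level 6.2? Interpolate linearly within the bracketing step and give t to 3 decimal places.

t = 1.152

t=0.000: state=(4.940)
step 1 (dt=0.02): k1=(1.171), k2=(1.170), k3=(1.170), k4=(1.170); state += dt/6·(k1+2k2+2k3+k4)
t=0.020: state=(4.963)
t=0.040: state=(4.987)
t=0.060: state=(5.010)
continuing one RK4 step at a time; state shown every 10 steps (Δt=0.2):
t=0.200: state=(5.172)
t=0.400: state=(5.401)
t=0.600: state=(5.623)
t=0.800: state=(5.839)
t=1.000: state=(6.047)
t=1.140: state=(6.188)
next step: t=1.160: state=(6.208) — x has crossed 6.2
linear interpolation between t=1.140 (6.18836) and t=1.160 (6.20816) → t≈1.152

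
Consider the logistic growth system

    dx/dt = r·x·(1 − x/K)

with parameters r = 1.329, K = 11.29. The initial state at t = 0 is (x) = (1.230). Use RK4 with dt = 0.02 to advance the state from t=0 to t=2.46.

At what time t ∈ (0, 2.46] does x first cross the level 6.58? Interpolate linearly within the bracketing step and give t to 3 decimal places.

t = 1.833

t=0.000: state=(1.230)
step 1 (dt=0.02): k1=(1.457), k2=(1.472), k3=(1.472), k4=(1.487); state += dt/6·(k1+2k2+2k3+k4)
t=0.020: state=(1.259)
t=0.040: state=(1.289)
t=0.060: state=(1.320)
continuing one RK4 step at a time; state shown every 5 steps (Δt=0.1):
t=0.100: state=(1.383)
t=0.200: state=(1.553)
t=0.300: state=(1.740)
t=0.400: state=(1.944)
t=0.500: state=(2.168)
t=0.600: state=(2.410)
t=0.700: state=(2.672)
t=0.800: state=(2.952)
t=0.900: state=(3.251)
t=1.000: state=(3.567)
t=1.100: state=(3.899)
t=1.200: state=(4.245)
t=1.300: state=(4.602)
t=1.400: state=(4.968)
t=1.500: state=(5.340)
t=1.600: state=(5.715)
t=1.700: state=(6.089)
t=1.800: state=(6.460)
t=1.820: state=(6.533)
next step: t=1.840: state=(6.606) — x has crossed 6.58
linear interpolation between t=1.820 (6.53294) and t=1.840 (6.60595) → t≈1.833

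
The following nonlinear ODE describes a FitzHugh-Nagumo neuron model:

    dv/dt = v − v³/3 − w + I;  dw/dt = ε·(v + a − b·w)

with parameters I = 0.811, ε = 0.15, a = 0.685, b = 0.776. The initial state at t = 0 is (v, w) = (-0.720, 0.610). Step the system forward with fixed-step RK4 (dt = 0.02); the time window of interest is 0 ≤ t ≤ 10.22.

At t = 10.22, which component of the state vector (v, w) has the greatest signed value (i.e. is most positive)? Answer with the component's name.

t=0.000: state=(-0.720, 0.610)
step 1 (dt=0.02): k1=(-0.395, -0.076), k2=(-0.396, -0.077), k3=(-0.396, -0.077), k4=(-0.397, -0.077); state += dt/6·(k1+2k2+2k3+k4)
t=0.020: state=(-0.728, 0.608)
t=0.040: state=(-0.736, 0.607)
t=0.060: state=(-0.744, 0.605)
continuing one RK4 step at a time; state shown every 25 steps (Δt=0.5):
t=0.500: state=(-0.926, 0.565)
t=1.000: state=(-1.121, 0.509)
t=1.500: state=(-1.265, 0.442)
t=2.000: state=(-1.343, 0.372)
t=2.500: state=(-1.367, 0.302)
t=3.000: state=(-1.355, 0.235)
t=3.500: state=(-1.321, 0.174)
t=4.000: state=(-1.273, 0.120)
t=4.500: state=(-1.216, 0.072)
t=5.000: state=(-1.151, 0.032)
t=5.500: state=(-1.079, -0.001)
t=6.000: state=(-0.999, -0.027)
t=6.500: state=(-0.907, -0.045)
t=7.000: state=(-0.799, -0.055)
t=7.500: state=(-0.666, -0.055)
t=8.000: state=(-0.493, -0.045)
t=8.500: state=(-0.250, -0.020)
t=9.000: state=(0.116, 0.025)
t=9.500: state=(0.664, 0.101)
t=10.000: state=(1.308, 0.218)
t=10.220: state=(1.531, 0.281)
compare at T: v=1.531, w=0.281

largest component: v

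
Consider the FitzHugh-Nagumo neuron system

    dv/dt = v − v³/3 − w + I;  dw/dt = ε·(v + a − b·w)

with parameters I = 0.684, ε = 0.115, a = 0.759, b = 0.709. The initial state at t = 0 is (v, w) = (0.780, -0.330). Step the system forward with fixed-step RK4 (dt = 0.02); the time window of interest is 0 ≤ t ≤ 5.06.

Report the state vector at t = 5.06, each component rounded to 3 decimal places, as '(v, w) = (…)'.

(v, w) = (1.629, 0.986)

t=0.000: state=(0.780, -0.330)
step 1 (dt=0.02): k1=(1.636, 0.204), k2=(1.640, 0.206), k3=(1.640, 0.206), k4=(1.644, 0.207); state += dt/6·(k1+2k2+2k3+k4)
t=0.020: state=(0.813, -0.326)
t=0.040: state=(0.846, -0.322)
t=0.060: state=(0.879, -0.317)
continuing one RK4 step at a time; state shown every 10 steps (Δt=0.2):
t=0.200: state=(1.110, -0.286)
t=0.400: state=(1.414, -0.235)
t=0.600: state=(1.655, -0.179)
t=0.800: state=(1.817, -0.119)
t=1.000: state=(1.910, -0.057)
t=1.200: state=(1.955, 0.006)
t=1.400: state=(1.972, 0.068)
t=1.600: state=(1.972, 0.129)
t=1.800: state=(1.962, 0.189)
t=2.000: state=(1.948, 0.248)
t=2.200: state=(1.931, 0.305)
t=2.400: state=(1.912, 0.362)
t=2.600: state=(1.893, 0.416)
t=2.800: state=(1.872, 0.470)
t=3.000: state=(1.852, 0.522)
t=3.200: state=(1.831, 0.573)
t=3.400: state=(1.810, 0.623)
t=3.600: state=(1.789, 0.671)
t=3.800: state=(1.768, 0.718)
t=4.000: state=(1.746, 0.764)
t=4.200: state=(1.724, 0.808)
t=4.400: state=(1.702, 0.852)
t=4.600: state=(1.680, 0.894)
t=4.800: state=(1.658, 0.935)
t=5.000: state=(1.636, 0.974)
t=5.060: state=(1.629, 0.986)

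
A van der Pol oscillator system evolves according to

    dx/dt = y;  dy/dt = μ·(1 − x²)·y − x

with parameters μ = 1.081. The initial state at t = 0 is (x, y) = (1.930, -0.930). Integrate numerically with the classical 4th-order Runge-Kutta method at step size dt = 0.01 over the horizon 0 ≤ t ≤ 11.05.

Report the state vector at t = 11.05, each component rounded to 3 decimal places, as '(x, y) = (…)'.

(x, y) = (-1.028, 1.105)

t=0.000: state=(1.930, -0.930)
step 1 (dt=0.01): k1=(-0.930, 0.809), k2=(-0.926, 0.784), k3=(-0.926, 0.785), k4=(-0.922, 0.760); state += dt/6·(k1+2k2+2k3+k4)
t=0.010: state=(1.921, -0.922)
t=0.020: state=(1.912, -0.915)
t=0.030: state=(1.902, -0.908)
continuing one RK4 step at a time; state shown every 50 steps (Δt=0.5):
t=0.500: state=(1.500, -0.877)
t=1.000: state=(0.997, -1.193)
t=1.500: state=(0.227, -1.994)
t=2.000: state=(-1.033, -2.772)
t=2.500: state=(-1.955, -0.681)
t=3.000: state=(-1.968, 0.361)
t=3.500: state=(-1.712, 0.626)
t=4.000: state=(-1.345, 0.860)
t=4.500: state=(-0.819, 1.300)
t=5.000: state=(0.042, 2.247)
t=5.500: state=(1.342, 2.441)
t=6.000: state=(1.996, 0.273)
t=6.500: state=(1.907, -0.447)
t=7.000: state=(1.621, -0.680)
t=7.500: state=(1.220, -0.949)
t=8.000: state=(0.627, -1.497)
t=8.500: state=(-0.373, -2.557)
t=9.000: state=(-1.638, -1.841)
t=9.500: state=(-2.009, 0.048)
t=10.000: state=(-1.840, 0.523)
t=10.500: state=(-1.523, 0.741)
t=11.000: state=(-1.082, 1.059)
t=11.050: state=(-1.028, 1.105)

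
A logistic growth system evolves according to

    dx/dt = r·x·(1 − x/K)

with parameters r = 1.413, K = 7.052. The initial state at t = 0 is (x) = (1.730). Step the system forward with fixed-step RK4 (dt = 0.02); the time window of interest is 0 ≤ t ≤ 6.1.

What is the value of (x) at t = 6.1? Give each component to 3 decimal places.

t=0.000: state=(1.730)
step 1 (dt=0.02): k1=(1.845), k2=(1.858), k3=(1.858), k4=(1.871); state += dt/6·(k1+2k2+2k3+k4)
t=0.020: state=(1.767)
t=0.040: state=(1.805)
t=0.060: state=(1.843)
continuing one RK4 step at a time; state shown every 10 steps (Δt=0.2):
t=0.200: state=(2.125)
t=0.400: state=(2.566)
t=0.600: state=(3.043)
t=0.800: state=(3.538)
t=1.000: state=(4.032)
t=1.200: state=(4.508)
t=1.400: state=(4.947)
t=1.600: state=(5.339)
t=1.800: state=(5.679)
t=2.000: state=(5.965)
t=2.200: state=(6.200)
t=2.400: state=(6.390)
t=2.600: state=(6.541)
t=2.800: state=(6.660)
t=3.000: state=(6.752)
t=3.200: state=(6.824)
t=3.400: state=(6.879)
t=3.600: state=(6.920)
t=3.800: state=(6.952)
t=4.000: state=(6.977)
t=4.200: state=(6.995)
t=4.400: state=(7.009)
t=4.600: state=(7.020)
t=4.800: state=(7.027)
t=5.000: state=(7.034)
t=5.200: state=(7.038)
t=5.400: state=(7.041)
t=5.600: state=(7.044)
t=5.800: state=(7.046)
t=6.000: state=(7.047)
t=6.100: state=(7.048)

(x) = (7.048)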